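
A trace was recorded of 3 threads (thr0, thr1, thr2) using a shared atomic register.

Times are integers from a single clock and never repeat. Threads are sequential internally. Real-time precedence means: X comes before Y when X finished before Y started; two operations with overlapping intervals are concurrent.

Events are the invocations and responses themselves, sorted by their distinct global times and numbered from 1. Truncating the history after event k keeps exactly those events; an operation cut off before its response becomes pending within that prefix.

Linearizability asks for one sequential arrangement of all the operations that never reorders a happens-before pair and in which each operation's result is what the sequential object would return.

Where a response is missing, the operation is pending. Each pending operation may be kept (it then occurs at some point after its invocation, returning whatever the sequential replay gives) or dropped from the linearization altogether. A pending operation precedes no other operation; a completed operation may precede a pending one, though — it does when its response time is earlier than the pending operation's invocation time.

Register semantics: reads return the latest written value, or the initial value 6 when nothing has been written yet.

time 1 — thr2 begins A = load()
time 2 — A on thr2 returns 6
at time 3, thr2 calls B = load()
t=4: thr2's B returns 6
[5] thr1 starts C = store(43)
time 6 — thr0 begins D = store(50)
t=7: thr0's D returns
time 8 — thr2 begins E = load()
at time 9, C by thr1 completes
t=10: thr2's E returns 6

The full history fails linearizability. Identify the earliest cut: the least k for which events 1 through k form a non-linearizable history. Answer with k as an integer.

one valid order for events 1..9 is A, B, C, D:
after step 1 (A load() → 6): value 6
after step 2 (B load() → 6): value 6
after step 3 (C store(43)): value 43
after step 4 (D store(50)): value 50
adding event 10 (E responds at 10) leaves no legal real-time order
sample order A, B, C, D, E stalls at step 5 — E load() → 6 has no legal effect
sample order A, B, D, C, E stalls at step 5 — E load() → 6 has no legal effect

10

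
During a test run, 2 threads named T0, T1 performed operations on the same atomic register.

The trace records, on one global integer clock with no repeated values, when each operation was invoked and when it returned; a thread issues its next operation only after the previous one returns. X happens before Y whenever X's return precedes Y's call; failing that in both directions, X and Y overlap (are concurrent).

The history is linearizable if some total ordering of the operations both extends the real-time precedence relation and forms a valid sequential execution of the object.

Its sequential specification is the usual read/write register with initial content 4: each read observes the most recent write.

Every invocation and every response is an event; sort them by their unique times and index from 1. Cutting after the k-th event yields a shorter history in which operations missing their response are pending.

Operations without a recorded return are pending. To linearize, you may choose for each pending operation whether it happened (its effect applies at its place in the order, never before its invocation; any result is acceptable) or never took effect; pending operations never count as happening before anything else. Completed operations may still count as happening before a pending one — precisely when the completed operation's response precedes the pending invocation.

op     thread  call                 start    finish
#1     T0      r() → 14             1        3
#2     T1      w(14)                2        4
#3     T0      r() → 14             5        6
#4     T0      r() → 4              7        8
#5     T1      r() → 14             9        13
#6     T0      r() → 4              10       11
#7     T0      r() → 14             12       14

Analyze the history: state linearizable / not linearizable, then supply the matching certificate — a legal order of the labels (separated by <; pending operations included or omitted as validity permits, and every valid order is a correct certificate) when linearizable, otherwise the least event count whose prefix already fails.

not linearizable — minimal violating prefix: 8 events

already the first 8 events (up to #4's response at time 8) admit no linearization; the first 7 still do
the 4 completed operations admit 2 real-time orders; each fails the atomic register replay
for example #1, #2, #3, #4 fails at step 1: #1 r() → 14 is not legal there
for example #2, #1, #3, #4 fails at step 4: #4 r() → 4 is not legal there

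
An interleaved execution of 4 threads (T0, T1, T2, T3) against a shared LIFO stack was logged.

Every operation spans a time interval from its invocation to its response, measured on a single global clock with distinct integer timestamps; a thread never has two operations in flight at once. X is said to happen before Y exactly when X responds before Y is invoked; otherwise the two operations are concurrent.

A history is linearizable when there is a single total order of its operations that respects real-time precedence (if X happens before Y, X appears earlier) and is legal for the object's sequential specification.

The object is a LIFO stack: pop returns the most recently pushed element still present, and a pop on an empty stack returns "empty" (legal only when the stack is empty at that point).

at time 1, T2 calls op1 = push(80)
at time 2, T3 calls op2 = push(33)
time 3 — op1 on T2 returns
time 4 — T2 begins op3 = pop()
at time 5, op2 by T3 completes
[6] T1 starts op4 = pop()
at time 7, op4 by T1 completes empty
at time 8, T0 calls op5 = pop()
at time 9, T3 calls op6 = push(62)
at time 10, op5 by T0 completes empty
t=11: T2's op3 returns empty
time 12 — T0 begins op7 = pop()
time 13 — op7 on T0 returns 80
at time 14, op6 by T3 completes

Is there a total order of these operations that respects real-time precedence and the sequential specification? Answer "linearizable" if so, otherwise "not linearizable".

cut after 6 events: linearizable; cut after 7 events (op4 responds, time 7): not linearizable
2 orders of the 3 completed LIFO stack ops respect real time; none is legal
no escape via the 1 pending operation (op3): every completion choice fails
take op1, op2, op4 (pending dropped): step 3 already fails, because op4 pop() → empty cannot occur there
take op2, op1, op4 (pending dropped): step 3 already fails, because op4 pop() → empty cannot occur there

not linearizable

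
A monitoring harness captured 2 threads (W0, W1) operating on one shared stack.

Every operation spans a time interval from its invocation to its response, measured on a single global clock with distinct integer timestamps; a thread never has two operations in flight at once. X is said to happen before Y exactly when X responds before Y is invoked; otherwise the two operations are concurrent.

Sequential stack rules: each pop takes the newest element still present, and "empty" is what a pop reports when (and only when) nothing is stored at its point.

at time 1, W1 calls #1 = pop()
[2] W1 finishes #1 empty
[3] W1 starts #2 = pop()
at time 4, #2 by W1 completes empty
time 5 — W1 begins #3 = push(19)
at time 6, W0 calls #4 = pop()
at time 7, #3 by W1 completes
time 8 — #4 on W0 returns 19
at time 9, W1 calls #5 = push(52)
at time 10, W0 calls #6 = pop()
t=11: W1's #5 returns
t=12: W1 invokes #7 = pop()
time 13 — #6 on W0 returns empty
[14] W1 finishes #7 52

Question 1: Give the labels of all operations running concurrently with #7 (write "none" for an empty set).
Answer: #6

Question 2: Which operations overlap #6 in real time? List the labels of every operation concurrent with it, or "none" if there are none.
Answer: #5, #7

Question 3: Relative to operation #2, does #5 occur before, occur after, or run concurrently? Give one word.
Answer: after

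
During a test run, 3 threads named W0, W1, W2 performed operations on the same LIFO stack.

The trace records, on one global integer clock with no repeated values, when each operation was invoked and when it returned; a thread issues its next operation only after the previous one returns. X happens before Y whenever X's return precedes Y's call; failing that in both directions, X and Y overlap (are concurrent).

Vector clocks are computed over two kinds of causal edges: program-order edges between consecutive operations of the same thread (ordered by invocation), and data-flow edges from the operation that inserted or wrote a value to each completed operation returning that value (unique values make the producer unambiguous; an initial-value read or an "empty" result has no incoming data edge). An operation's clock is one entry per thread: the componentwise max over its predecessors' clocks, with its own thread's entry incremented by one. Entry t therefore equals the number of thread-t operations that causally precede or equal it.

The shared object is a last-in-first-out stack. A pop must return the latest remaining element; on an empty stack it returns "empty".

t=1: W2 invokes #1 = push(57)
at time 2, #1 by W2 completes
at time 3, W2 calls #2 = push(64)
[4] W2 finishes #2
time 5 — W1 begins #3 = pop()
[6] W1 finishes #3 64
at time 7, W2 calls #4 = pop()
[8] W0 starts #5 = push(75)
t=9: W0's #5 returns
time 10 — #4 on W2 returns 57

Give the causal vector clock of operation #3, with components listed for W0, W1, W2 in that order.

(0, 1, 2)

#1, invoked 1, has no incoming edges; only W2's bump applies → (0, 0, 1)
#5, invoked 8, has no incoming edges; only W0's bump applies → (1, 0, 0)
#2, invoked 3, takes VC(#1)=(0, 0, 1) under max, adds 1 for W2 → (0, 0, 2)
#4, invoked 7, takes VC(#1)=(0, 0, 1), VC(#2)=(0, 0, 2) under max, adds 1 for W2 → (0, 0, 3)
#3, invoked 5, takes VC(#2)=(0, 0, 2) under max, adds 1 for W1 → (0, 1, 2)
target: VC(#3) = (0, 1, 2)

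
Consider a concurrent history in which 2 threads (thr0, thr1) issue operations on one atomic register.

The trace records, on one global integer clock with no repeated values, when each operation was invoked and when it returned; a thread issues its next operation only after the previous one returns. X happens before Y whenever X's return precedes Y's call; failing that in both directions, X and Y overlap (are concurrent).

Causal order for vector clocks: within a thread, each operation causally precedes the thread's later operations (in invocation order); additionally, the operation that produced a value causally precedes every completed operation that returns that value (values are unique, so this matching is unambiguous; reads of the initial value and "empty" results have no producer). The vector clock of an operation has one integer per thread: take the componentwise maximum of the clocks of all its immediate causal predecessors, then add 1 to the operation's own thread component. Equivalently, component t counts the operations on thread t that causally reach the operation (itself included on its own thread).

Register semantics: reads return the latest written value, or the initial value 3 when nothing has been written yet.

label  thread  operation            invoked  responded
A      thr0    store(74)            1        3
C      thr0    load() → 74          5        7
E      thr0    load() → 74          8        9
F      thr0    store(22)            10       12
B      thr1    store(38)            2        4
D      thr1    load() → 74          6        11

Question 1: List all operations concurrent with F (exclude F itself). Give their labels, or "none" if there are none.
F spans [10,12]: anything still running between times 10 and 12 counts as concurrent
A [1,3]: before
B [2,4]: before
C [5,7]: before
D [6,11]: concurrent
E [8,9]: before

D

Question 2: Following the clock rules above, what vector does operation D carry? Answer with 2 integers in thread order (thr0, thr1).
invoked at 2, B has no predecessors; its own thr1 bump gives (0, 1)
invoked at 1, A has no predecessors; its own thr0 bump gives (1, 0)
C, invoked 5, takes VC(A)=(1, 0) under max, adds 1 for thr0 → (2, 0)
D, invoked 6, takes VC(A)=(1, 0), VC(B)=(0, 1) under max, adds 1 for thr1 → (1, 2)
E, invoked 8, takes VC(A)=(1, 0), VC(C)=(2, 0) under max, adds 1 for thr0 → (3, 0)
F, invoked 10, takes VC(E)=(3, 0) under max, adds 1 for thr0 → (4, 0)
target: VC(D) = (1, 2)

(1, 2)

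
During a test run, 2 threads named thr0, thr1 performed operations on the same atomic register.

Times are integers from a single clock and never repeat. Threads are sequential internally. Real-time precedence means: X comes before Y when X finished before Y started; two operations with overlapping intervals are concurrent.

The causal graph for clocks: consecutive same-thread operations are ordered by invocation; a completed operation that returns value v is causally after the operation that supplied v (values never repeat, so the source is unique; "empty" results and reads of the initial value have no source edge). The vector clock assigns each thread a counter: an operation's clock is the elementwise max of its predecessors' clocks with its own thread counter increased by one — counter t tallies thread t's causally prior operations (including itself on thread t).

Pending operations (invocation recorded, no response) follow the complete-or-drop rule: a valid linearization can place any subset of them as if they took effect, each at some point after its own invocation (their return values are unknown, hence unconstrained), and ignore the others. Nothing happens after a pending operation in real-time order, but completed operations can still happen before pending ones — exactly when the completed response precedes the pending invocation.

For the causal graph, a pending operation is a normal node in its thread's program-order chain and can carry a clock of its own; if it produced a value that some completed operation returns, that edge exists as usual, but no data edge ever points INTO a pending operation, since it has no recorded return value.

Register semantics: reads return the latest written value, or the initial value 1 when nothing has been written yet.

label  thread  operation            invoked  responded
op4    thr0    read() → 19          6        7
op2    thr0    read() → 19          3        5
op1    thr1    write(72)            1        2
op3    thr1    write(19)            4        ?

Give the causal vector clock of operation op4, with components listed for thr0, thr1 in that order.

invoked at 1, op1 has no predecessors; its own thr1 bump gives (0, 1)
from VC(op1)=(0, 1), op3 (invoked 4) maxes components and bumps thr1 → (0, 2)
from VC(op3)=(0, 2), op2 (invoked 3) maxes components and bumps thr0 → (1, 2)
from VC(op2)=(1, 2), VC(op3)=(0, 2), op4 (invoked 6) maxes components and bumps thr0 → (2, 2)
target: VC(op4) = (2, 2)

(2, 2)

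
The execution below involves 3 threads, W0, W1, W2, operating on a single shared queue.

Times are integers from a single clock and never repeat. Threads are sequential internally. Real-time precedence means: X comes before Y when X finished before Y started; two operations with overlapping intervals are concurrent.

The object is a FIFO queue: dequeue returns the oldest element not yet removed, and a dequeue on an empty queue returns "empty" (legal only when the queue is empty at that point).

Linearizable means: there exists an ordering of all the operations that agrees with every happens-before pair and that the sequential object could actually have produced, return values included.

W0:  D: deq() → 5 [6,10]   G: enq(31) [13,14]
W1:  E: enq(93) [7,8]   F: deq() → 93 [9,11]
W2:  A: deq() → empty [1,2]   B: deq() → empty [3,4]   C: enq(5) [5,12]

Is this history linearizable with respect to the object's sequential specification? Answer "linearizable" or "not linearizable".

a witness: A, B, C, D, E, F, G
step 1: A deq() → empty — queue <>
step 2: B deq() → empty — queue <>
step 3: C enq(5) — queue <5>
step 4: D deq() → 5 — queue <>
step 5: E enq(93) — queue <93>
step 6: F deq() → 93 — queue <>
step 7: G enq(31) — queue <31>

linearizable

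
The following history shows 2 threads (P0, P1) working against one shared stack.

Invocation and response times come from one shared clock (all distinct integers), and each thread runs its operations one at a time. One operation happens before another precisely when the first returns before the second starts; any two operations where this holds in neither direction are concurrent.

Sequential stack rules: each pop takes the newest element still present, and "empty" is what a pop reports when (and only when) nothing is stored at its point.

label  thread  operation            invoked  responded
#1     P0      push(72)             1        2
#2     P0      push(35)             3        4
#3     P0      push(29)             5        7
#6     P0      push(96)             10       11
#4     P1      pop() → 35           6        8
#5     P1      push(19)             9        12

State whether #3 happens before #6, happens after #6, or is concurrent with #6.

#3 spans [5,7], #6 spans [10,11]
resp(#3)=7 < inv(#6)=10

before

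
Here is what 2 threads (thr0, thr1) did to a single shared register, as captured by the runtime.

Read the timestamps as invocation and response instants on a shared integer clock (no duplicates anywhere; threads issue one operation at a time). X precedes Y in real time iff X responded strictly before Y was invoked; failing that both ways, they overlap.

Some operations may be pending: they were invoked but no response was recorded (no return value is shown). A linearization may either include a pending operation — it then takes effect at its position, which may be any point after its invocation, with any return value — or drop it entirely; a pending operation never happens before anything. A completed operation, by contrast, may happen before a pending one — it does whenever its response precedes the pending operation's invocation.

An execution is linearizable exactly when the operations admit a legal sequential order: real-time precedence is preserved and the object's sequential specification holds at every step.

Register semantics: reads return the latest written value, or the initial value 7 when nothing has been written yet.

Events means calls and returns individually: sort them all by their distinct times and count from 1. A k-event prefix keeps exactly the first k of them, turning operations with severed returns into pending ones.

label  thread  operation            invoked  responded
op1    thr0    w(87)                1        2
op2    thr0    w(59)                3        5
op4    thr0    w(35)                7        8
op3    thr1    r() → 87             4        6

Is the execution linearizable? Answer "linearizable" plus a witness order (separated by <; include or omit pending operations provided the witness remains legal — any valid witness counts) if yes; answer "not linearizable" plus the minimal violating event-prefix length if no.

1. op1 w(87), leaving value 87
2. op3 r() → 87, leaving value 87
3. op2 w(59), leaving value 59
4. op4 w(35), leaving value 35

linearizable — witness: op1 < op3 < op2 < op4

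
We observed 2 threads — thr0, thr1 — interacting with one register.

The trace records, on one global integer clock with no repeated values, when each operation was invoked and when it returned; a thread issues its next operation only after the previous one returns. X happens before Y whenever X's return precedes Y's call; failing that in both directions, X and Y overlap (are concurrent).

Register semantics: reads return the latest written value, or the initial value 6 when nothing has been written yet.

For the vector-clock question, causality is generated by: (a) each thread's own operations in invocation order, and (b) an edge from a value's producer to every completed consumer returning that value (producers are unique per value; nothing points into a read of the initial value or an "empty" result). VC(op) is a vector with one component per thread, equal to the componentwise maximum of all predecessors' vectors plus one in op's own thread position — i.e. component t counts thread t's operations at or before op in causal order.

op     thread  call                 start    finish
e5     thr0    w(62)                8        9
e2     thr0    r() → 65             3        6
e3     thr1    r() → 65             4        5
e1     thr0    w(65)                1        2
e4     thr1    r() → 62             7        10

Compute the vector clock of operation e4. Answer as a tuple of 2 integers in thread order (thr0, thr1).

no predecessors for e1 (invoked 1): thr0 increments from zero → (1, 0)
invoked at 4, e3 merges VC(e1)=(1, 0) and bumps thr1's slot → (1, 1)
invoked at 3, e2 merges VC(e1)=(1, 0) and bumps thr0's slot → (2, 0)
invoked at 8, e5 merges VC(e2)=(2, 0) and bumps thr0's slot → (3, 0)
invoked at 7, e4 merges VC(e3)=(1, 1), VC(e5)=(3, 0) and bumps thr1's slot → (3, 2)
target: VC(e4) = (3, 2)

(3, 2)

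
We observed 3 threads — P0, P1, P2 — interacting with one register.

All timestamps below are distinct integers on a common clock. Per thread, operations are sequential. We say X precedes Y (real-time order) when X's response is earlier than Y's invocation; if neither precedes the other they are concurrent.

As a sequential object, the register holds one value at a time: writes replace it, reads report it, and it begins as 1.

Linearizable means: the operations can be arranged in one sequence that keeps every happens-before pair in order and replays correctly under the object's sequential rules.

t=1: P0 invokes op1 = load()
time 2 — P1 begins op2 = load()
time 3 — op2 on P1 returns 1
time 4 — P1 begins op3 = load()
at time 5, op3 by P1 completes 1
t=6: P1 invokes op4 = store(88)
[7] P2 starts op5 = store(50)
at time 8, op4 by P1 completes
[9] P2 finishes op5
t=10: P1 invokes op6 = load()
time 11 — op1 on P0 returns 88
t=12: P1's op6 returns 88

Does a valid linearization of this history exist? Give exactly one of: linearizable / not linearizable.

one valid linearization: op2, op3, op5, op4, op1, op6
1. op2 load() → 1, leaving value 1
2. op3 load() → 1, leaving value 1
3. op5 store(50), leaving value 50
4. op4 store(88), leaving value 88
5. op1 load() → 88, leaving value 88
6. op6 load() → 88, leaving value 88

linearizable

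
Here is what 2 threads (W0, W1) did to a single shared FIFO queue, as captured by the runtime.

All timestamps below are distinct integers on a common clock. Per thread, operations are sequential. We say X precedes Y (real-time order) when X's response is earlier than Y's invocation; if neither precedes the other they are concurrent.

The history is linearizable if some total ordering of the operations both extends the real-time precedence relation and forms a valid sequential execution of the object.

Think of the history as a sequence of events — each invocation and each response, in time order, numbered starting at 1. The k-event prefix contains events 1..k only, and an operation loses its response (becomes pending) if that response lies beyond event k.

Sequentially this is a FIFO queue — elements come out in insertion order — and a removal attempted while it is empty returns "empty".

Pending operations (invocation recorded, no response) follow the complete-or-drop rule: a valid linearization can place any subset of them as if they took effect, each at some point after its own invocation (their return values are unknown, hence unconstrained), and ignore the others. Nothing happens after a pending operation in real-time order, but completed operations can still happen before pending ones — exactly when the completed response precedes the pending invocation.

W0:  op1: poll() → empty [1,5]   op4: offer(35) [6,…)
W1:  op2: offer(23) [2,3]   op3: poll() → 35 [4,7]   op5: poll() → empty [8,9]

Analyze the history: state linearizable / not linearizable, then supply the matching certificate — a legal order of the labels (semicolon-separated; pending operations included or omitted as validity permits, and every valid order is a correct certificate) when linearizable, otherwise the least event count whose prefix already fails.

through event 6 a valid linearization exists; event 7 (op3 responding at time 7) ends that
the 3 completed operations admit 3 real-time orders; each fails the FIFO queue replay
include/drop combinations of the 1 pending operation (op4) were all tried; none helps
take op1, op2, op3 (pending dropped): step 3 already fails, because op3 poll() → 35 cannot occur there
take op2, op1, op3 (pending dropped): step 2 already fails, because op1 poll() → empty cannot occur there

not linearizable — minimal violating prefix: 7 events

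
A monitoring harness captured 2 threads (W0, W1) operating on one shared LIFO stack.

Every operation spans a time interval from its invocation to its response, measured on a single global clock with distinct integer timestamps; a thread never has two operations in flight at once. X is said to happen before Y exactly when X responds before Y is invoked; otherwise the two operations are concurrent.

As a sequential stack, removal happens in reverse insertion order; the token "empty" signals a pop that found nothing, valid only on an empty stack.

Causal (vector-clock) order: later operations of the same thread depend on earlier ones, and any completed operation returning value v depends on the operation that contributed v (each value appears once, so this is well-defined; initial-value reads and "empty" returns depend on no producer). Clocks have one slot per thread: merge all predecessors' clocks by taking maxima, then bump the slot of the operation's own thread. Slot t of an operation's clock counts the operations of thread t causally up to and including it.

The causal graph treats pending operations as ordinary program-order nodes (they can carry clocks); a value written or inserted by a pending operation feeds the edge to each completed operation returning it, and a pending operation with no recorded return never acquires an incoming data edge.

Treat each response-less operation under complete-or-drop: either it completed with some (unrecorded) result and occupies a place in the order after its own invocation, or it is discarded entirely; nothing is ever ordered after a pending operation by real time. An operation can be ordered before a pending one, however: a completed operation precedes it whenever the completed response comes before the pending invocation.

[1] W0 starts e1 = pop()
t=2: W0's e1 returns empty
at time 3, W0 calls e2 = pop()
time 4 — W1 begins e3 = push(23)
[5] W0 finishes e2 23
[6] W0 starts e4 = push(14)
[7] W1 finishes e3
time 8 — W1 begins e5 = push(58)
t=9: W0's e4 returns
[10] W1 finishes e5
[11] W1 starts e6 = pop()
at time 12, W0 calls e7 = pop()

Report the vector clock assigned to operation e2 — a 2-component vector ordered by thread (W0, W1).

(2, 1)

VC(e3, invoked at 4): no causal predecessors; +1 on W1 → (0, 1)
VC(e1, invoked at 1): no causal predecessors; +1 on W0 → (1, 0)
invoked at 8, e5 merges VC(e3)=(0, 1) and bumps W1's slot → (0, 2)
invoked at 11, e6 merges VC(e5)=(0, 2) and bumps W1's slot → (0, 3)
invoked at 3, e2 merges VC(e1)=(1, 0), VC(e3)=(0, 1) and bumps W0's slot → (2, 1)
invoked at 6, e4 merges VC(e2)=(2, 1) and bumps W0's slot → (3, 1)
invoked at 12, e7 merges VC(e4)=(3, 1) and bumps W0's slot → (4, 1)
target: VC(e2) = (2, 1)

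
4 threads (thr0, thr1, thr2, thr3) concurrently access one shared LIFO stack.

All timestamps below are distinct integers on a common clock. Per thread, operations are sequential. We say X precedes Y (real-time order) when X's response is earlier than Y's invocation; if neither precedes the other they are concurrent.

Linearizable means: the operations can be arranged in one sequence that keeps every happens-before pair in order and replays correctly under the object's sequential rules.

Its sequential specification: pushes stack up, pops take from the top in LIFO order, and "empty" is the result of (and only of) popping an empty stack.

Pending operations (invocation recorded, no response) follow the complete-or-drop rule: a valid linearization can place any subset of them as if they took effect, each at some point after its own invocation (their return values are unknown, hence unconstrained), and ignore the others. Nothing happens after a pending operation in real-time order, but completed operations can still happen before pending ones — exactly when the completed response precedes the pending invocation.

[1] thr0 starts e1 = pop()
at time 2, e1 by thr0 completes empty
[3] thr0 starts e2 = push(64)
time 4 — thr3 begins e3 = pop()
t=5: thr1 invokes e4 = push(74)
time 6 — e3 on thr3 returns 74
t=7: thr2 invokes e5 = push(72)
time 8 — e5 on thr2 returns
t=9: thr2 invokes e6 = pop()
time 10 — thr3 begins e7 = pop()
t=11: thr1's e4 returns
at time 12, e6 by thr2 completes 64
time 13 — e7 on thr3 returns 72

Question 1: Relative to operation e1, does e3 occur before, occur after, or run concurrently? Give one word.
Answer: after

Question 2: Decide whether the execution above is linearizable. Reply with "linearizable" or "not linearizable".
linearizable

one valid linearization: e1, e2, e4, e3, e5, e7, e6
step 1: e1 pop() → empty — stack <>
step 2: e2 push(64) (pending, included) — stack <64>
step 3: e4 push(74) — stack <64,74>
step 4: e3 pop() → 74 — stack <64>
step 5: e5 push(72) — stack <64,72>
step 6: e7 pop() → 72 — stack <64>
step 7: e6 pop() → 64 — stack <>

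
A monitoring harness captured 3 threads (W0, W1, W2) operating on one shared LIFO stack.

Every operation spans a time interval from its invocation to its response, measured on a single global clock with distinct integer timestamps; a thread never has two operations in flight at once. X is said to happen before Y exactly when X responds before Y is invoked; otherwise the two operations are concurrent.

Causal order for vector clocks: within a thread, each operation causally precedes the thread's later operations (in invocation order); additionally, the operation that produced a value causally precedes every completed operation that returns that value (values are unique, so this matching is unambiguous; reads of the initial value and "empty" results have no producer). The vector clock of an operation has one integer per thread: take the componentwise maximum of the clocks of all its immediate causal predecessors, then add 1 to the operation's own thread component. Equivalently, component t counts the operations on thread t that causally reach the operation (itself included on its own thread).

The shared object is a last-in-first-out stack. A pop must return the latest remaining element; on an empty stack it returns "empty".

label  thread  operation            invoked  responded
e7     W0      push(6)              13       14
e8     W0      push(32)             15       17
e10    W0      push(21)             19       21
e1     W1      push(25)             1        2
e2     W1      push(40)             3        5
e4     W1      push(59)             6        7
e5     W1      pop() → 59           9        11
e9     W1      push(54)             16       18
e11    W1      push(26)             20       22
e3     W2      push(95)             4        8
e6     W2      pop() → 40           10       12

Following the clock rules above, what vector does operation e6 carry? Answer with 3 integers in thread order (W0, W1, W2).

e3 (invocation 4): nothing precedes it; W2's component alone gives (0, 0, 1)
e1 (invocation 1): nothing precedes it; W1's component alone gives (0, 1, 0)
e7 (invocation 13): nothing precedes it; W0's component alone gives (1, 0, 0)
from VC(e1)=(0, 1, 0), e2 (invoked 3) maxes components and bumps W1 → (0, 2, 0)
from VC(e7)=(1, 0, 0), e8 (invoked 15) maxes components and bumps W0 → (2, 0, 0)
from VC(e2)=(0, 2, 0), e4 (invoked 6) maxes components and bumps W1 → (0, 3, 0)
from VC(e8)=(2, 0, 0), e10 (invoked 19) maxes components and bumps W0 → (3, 0, 0)
from VC(e2)=(0, 2, 0), VC(e3)=(0, 0, 1), e6 (invoked 10) maxes components and bumps W2 → (0, 2, 2)
from VC(e4)=(0, 3, 0), e5 (invoked 9) maxes components and bumps W1 → (0, 4, 0)
from VC(e5)=(0, 4, 0), e9 (invoked 16) maxes components and bumps W1 → (0, 5, 0)
from VC(e9)=(0, 5, 0), e11 (invoked 20) maxes components and bumps W1 → (0, 6, 0)
target: VC(e6) = (0, 2, 2)

(0, 2, 2)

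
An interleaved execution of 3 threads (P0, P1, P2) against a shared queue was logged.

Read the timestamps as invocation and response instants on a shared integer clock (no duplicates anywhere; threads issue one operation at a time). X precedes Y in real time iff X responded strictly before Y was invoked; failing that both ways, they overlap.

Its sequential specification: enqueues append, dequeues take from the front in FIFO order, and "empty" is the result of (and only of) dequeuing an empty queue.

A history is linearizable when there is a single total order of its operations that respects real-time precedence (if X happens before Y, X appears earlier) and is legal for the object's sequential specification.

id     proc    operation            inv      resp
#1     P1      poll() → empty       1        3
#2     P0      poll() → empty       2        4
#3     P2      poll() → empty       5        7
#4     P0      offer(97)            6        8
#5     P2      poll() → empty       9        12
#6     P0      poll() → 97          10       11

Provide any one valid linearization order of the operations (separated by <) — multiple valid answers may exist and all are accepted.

step 1: #1 poll() → empty — queue <>
step 2: #2 poll() → empty — queue <>
step 3: #3 poll() → empty — queue <>
step 4: #4 offer(97) — queue <97>
step 5: #6 poll() → 97 — queue <>
step 6: #5 poll() → empty — queue <>

#1 < #2 < #3 < #4 < #6 < #5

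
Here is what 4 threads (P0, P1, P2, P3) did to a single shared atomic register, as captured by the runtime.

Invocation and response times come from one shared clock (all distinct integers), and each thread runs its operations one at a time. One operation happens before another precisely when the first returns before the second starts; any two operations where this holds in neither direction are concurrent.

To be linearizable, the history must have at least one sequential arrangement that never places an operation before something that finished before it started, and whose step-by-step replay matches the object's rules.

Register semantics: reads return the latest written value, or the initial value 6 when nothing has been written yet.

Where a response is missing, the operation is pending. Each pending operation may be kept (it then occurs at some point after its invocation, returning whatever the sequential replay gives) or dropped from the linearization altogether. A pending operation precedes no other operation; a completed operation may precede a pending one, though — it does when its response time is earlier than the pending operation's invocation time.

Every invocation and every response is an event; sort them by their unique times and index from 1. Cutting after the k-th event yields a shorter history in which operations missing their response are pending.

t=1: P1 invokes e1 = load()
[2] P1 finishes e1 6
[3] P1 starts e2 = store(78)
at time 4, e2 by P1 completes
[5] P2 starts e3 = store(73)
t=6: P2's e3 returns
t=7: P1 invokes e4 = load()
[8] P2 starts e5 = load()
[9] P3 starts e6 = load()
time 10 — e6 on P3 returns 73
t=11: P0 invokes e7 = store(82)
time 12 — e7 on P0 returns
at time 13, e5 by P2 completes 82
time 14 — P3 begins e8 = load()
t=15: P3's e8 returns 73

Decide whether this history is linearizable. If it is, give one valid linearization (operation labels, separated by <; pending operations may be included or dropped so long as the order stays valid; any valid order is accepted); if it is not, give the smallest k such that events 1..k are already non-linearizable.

cut after 14 events: linearizable; cut after 15 events (e8 responds, time 15): not linearizable
every one of the 3 real-time-consistent orders over 7 completed atomic register ops fails the sequential spec
no escape via the 1 pending operation (e4): every completion choice fails
one such order, e1, e2, e3, e5, e6, e7, e8 (pending dropped), breaks at step 4 where e5 load() → 82 is illegal
one such order, e1, e2, e3, e6, e5, e7, e8 (pending dropped), breaks at step 5 where e5 load() → 82 is illegal

not linearizable — minimal violating prefix: 15 events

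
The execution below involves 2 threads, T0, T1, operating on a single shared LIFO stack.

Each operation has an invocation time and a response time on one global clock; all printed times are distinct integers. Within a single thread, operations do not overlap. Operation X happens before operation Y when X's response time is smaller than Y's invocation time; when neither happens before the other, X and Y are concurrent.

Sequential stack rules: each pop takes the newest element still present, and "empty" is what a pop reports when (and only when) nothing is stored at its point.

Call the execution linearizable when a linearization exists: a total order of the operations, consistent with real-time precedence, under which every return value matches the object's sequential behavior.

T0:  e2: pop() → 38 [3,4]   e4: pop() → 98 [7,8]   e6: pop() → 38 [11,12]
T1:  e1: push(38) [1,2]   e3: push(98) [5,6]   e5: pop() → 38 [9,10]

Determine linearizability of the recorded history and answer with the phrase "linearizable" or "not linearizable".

not linearizable

the violation lands at event 10, e5's response at time 10: events 1..9 linearize, events 1..10 do not
a single order respects real time; the 5 completed LIFO stack operations fail replay along it
take e1, e2, e3, e4, e5: step 5 already fails, because e5 pop() → 38 cannot occur there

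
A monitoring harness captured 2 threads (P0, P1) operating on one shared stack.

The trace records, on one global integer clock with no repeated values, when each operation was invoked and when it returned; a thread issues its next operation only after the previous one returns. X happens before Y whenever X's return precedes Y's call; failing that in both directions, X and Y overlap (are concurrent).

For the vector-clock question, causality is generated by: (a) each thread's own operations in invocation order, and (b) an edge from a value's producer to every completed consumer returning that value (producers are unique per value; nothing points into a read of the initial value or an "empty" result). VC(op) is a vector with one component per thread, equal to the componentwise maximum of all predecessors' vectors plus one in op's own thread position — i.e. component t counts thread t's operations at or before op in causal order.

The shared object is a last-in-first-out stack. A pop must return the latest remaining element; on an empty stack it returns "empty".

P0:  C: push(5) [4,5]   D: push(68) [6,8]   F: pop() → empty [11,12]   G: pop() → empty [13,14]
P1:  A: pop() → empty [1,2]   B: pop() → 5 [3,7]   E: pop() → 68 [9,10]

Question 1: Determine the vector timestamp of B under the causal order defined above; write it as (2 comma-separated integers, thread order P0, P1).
(1, 2)

invoked at 1, A has no predecessors; its own P1 bump gives (0, 1)
invoked at 4, C has no predecessors; its own P0 bump gives (1, 0)
merge at D (invoked 6): VC(C)=(1, 0), own-thread bump on P0 → (2, 0)
merge at B (invoked 3): VC(A)=(0, 1), VC(C)=(1, 0), own-thread bump on P1 → (1, 2)
merge at F (invoked 11): VC(D)=(2, 0), own-thread bump on P0 → (3, 0)
merge at G (invoked 13): VC(F)=(3, 0), own-thread bump on P0 → (4, 0)
merge at E (invoked 9): VC(B)=(1, 2), VC(D)=(2, 0), own-thread bump on P1 → (2, 3)
target: VC(B) = (1, 2)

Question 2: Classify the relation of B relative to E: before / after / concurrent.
before

B spans [3,7], E spans [9,10]
resp(B)=7 < inv(E)=9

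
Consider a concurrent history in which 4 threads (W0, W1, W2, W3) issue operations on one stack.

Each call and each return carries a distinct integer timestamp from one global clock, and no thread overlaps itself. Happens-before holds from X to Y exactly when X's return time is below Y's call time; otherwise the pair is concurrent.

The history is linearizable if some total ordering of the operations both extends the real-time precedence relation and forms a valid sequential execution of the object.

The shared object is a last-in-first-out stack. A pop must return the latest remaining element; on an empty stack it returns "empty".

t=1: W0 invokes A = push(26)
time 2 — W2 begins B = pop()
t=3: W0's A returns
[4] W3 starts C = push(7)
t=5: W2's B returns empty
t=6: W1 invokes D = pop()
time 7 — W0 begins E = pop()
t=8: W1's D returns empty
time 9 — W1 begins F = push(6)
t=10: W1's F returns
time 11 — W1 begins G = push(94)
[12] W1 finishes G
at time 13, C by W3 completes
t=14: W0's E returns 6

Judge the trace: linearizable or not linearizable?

not linearizable

through event 13 a valid linearization exists; event 14 (E responding at time 14) ends that
checked exhaustively: 44 real-time-consistent orders of 7 completed operations, zero legal stack replays
sample order A, B, C, D, E, F, G stalls at step 2 — B pop() → empty has no legal effect
sample order A, B, C, D, F, E, G stalls at step 2 — B pop() → empty has no legal effect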